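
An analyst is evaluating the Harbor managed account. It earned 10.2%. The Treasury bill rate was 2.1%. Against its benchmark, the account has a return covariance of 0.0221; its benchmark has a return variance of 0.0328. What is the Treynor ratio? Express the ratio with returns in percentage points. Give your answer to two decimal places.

β = Cov / Var = 0.0221 / 0.0328 = 0.6738
Treynor = (Rp − Rf) / β = (10.2% − 2.1%) / 0.6738 = 8.10 / 0.6738 = 12.0214

12.02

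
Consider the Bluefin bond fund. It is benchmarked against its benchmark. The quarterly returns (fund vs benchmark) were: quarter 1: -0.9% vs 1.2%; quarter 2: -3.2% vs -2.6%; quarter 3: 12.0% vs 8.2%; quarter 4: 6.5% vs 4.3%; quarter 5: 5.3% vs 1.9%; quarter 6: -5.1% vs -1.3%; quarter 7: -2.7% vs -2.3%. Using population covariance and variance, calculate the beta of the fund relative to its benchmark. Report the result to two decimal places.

r̄p = 1.7000%,  r̄m = 1.3429%
Cov = Σ(rp − r̄p)(rm − r̄m) / 7 = 20.0743
Var(rm) = Σ(rm − r̄m)² / 7 = 13.1282
β = Cov / Var = 20.0743 / 13.1282 = 1.5291

1.53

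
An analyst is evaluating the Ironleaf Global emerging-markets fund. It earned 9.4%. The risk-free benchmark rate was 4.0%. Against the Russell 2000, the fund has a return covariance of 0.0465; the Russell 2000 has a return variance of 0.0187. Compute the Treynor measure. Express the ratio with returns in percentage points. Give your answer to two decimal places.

2.17

β = Cov / Var = 0.0465 / 0.0187 = 2.4866
Treynor = (Rp − Rf) / β = (9.4% − 4.0%) / 2.4866 = 5.40 / 2.4866 = 2.1716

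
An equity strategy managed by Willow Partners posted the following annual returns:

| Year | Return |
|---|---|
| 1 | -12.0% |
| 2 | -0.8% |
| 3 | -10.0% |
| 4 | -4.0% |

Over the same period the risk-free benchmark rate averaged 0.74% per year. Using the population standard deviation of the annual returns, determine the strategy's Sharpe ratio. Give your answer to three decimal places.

Mean return μ = -26.80 / 4 = -6.7000%
Σ(r − μ)² = (-12 − (-6.7000))² + (-0.8 − (-6.7000))² + (-10 − (-6.7000))² + … = 81.0800
σ = √[81.0800 / 4] = 4.5022%
Sharpe = (μ − rf) / σ = (-6.7000 − 0.74) / 4.5022 = -7.4400 / 4.5022 = -1.6525

-1.653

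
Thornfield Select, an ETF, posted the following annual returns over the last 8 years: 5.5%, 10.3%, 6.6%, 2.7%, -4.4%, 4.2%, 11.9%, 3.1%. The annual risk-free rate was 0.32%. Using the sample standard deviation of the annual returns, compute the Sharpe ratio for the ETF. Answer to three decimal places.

0.930

Mean return r̄ = 39.90 / 8 = 4.9875%
Σ(r − r̄)² = (5.5 − 4.9875)² + (10.3 − 4.9875)² + … = 176.4088
σ = √[176.4088 / 7] = 5.0201%
Sharpe = (r̄ − rf) / σ = (4.9875 − 0.32) / 5.0201 = 4.6675 / 5.0201 = 0.9298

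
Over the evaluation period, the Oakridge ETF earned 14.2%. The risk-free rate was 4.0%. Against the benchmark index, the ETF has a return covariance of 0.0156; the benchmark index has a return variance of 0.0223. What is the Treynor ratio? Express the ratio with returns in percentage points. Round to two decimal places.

14.58

β = Cov / Var = 0.0156 / 0.0223 = 0.6996
Treynor = (Rp − Rf) / β = (14.2% − 4.0%) / 0.6996 = 10.20 / 0.6996 = 14.5798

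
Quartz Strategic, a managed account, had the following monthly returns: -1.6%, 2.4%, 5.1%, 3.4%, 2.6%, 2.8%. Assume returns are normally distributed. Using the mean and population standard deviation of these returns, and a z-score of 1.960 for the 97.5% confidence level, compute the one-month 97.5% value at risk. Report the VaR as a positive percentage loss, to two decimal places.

Mean return r̄ = 14.70 / 6 = 2.4500%
Σ(r − r̄)² = (-1.6 − 2.4500)² + (2.4 − 2.4500)² + (5.1 − 2.4500)² + … = 24.4750
population σ = √(24.4750 / 6) = √4.0792 = 2.0197%
VaR = −(r̄ − z·σ) = −(2.4500 − 1.960 × 2.0197) = −(-1.5086) = 1.5086%

1.51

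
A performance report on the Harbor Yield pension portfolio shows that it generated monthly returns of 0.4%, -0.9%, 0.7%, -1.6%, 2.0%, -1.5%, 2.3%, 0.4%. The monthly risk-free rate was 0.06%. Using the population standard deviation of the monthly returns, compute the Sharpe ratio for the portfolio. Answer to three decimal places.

0.119

μ = (0.4 − 0.9 + 0.7 − 1.6 + 2 − 1.5 + 2.3 + 0.4) / 8 = 0.2250%
Population std dev = √[15.3150 / 8] = 1.3836%
Sharpe = (μ − rf) / σ = (0.2250 − 0.06) / 1.3836 = 0.1650 / 1.3836 = 0.1193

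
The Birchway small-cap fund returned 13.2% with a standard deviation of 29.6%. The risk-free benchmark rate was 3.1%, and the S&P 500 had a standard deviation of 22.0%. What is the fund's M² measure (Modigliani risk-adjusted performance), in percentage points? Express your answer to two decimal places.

10.61

Sharpe = (Rp − Rf) / σp = (13.2% − 3.1%) / 29.6% = 0.3412
M² = Rf + Sharpe × σm = 3.1% + 0.3412 × 22.0% = 10.6064%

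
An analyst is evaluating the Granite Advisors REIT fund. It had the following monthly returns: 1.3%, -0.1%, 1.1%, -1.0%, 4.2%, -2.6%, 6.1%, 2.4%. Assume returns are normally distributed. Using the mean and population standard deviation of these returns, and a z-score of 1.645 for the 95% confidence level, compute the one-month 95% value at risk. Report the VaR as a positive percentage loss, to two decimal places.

2.89

μ = (1.3 − 0.1 + 1.1 − 1 + 4.2 − 2.6 + 6.1 + 2.4) / 8 = 11.40 / 8 = 1.4250%
Σ(r − μ)² = 55.0350; population σ = √(55.0350/8) = 2.6229%
VaR = −(μ − z·σ) = −(1.4250 − 1.645 × 2.6229) = −(-2.8897) = 2.8897%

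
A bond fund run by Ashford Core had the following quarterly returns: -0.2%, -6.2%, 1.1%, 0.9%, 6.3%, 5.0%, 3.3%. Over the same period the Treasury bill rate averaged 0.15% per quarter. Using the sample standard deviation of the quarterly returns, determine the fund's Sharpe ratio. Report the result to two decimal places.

0.32

Mean return μ = 10.20 / 7 = 1.4571%
Σ(r − μ)² = (-0.2 − 1.4571)² + (-6.2 − 1.4571)² + (1.1 − 1.4571)² + … = 101.2171
sample σ = √(101.2171 / 6) = √16.8695 = 4.1072%
Sharpe = (μ − rf) / σ = (1.4571 − 0.15) / 4.1072 = 1.3071 / 4.1072 = 0.3182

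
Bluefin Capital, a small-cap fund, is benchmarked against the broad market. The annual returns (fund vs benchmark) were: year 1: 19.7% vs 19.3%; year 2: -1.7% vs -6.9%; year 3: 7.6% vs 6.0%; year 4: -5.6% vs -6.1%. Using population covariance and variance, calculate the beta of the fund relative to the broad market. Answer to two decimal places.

r̄p = 5.0000%,  r̄m = 3.0750%
Cov = Σ(rp − r̄p)(rm − r̄m) / 4 = 102.5500
Var(rm) = Σ(rm − r̄m)² / 4 = 113.8719
β = Cov / Var = 102.5500 / 113.8719 = 0.9006

0.90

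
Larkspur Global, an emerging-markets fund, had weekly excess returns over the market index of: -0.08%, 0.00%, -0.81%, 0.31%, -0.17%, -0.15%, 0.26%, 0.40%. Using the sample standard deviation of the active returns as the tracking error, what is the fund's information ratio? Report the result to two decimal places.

μ = (-0.08 + 0 − 0.81 + 0.31 − 0.17 − 0.15 + 0.26 + 0.4) / 8 = -0.240 / 8 = -0.0300%
Sample σ = √[Σ(r − μ)² / 7] = √[1.0304 / 7] = √0.1472 = 0.3837%
IR = μ / tracking error = -0.0300 / 0.3837 = -0.0782

-0.08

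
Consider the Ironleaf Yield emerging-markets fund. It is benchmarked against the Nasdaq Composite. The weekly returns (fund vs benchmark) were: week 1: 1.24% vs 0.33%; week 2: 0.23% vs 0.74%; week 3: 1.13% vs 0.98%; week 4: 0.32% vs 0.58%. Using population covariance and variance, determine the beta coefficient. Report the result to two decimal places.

r̄p = 0.7300%,  r̄m = 0.6575%
Cov = Σ(rp − r̄p)(rm − r̄m) / 4 = -0.0119
Var(rm) = Σ(rm − r̄m)² / 4 = 0.0560
β = Cov / Var = -0.0119 / 0.0560 = -0.2125

-0.21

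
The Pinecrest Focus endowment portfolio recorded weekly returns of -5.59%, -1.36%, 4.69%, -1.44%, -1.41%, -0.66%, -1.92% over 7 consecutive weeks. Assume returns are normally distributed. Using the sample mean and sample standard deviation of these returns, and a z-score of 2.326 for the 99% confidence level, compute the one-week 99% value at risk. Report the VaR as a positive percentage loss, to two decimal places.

r̄ = (-5.59 − 1.36 + 4.69 − 1.44 − 1.41 − 0.66 − 1.92) / 7 = -1.0986%
Σ(r − r̄)² = (-5.59 − (-1.0986))² + (-1.36 − (-1.0986))² + (4.69 − (-1.0986))² + … = 54.8295
sample σ = √(54.8295 / 6) = √9.1383 = 3.0230%
VaR = −(r̄ − z·σ) = −(-1.0986 − 2.326 × 3.0230) = −(-8.1301) = 8.1301%

8.13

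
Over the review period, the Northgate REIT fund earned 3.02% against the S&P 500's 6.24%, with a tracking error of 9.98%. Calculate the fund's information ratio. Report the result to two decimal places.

-0.32

IR = (Rp − Rb) / TE = (3.02% − 6.24%) / 9.98% = -3.22% / 9.98% = -0.3226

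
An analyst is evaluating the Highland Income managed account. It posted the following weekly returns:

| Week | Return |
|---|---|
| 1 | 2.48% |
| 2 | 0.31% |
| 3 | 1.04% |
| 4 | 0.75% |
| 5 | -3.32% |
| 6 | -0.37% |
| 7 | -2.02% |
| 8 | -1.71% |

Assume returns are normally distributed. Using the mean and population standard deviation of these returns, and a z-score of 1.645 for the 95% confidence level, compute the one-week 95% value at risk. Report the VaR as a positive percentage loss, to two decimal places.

r̄ = (2.48 + 0.31 + 1.04 + 0.75 − 3.32 − 0.37 − 2.02 − 1.71) / 8 = -0.3550%
Σ(r − r̄)² = 25.0462; population σ = √(25.0462/8) = 1.7694%
VaR = −(r̄ − z·σ) = −(-0.3550 − 1.645 × 1.7694) = −(-3.2657) = 3.2657%

3.27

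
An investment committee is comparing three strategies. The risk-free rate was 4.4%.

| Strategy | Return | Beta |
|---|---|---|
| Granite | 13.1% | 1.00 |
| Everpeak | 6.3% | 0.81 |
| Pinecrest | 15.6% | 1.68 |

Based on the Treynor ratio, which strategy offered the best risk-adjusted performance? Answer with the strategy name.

Granite

Granite: Treynor = (13.1% − 4.4%) / 1.00 = 8.700
Everpeak: Treynor = (6.3% − 4.4%) / 0.81 = 2.346
Pinecrest: Treynor = (15.6% − 4.4%) / 1.68 = 6.667
Highest: Granite (8.700).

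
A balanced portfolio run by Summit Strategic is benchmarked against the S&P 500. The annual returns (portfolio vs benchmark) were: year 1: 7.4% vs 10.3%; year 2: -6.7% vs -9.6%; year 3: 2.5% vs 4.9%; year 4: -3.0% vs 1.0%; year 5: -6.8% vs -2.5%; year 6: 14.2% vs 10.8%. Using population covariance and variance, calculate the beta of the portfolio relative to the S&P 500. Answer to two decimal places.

r̄p = 1.2667%,  r̄m = 2.4833%
Cov = Σ(rp − r̄p)(rm − r̄m) / 6 = 50.2128
Var(rm) = Σ(rm − r̄m)² / 6 = 51.5247
β = Cov / Var = 50.2128 / 51.5247 = 0.9745

0.97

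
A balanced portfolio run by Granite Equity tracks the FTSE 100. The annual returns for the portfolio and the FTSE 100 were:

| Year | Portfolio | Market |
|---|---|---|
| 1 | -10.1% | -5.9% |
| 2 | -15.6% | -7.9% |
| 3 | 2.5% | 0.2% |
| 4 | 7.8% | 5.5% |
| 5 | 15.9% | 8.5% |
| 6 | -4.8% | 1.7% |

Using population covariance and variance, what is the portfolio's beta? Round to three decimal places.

r̄p = -0.7167%,  r̄m = 0.3500%
Cov = Σ(rp − r̄p)(rm − r̄m) / 6 = 59.1208
Var(rm) = Σ(rm − r̄m)² / 6 = 33.6525
β = Cov / Var = 59.1208 / 33.6525 = 1.7568

1.757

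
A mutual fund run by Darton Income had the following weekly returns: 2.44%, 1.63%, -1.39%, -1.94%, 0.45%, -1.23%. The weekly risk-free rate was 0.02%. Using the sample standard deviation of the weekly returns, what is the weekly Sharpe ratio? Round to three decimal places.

-0.015

μ = (2.44 + 1.63 − 1.39 − 1.94 + 0.45 − 1.23) / 6 = -0.040 / 6 = -0.0067%
Σ(r − μ)² = 16.0213; sample σ = √(16.0213/5) = 1.7900%
Sharpe = (μ − rf) / σ = (-0.0067 − 0.02) / 1.7900 = -0.0267 / 1.7900 = -0.0149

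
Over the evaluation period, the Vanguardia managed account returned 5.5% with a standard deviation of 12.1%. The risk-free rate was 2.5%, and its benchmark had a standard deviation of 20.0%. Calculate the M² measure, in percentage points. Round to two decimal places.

Sharpe = (Rp − Rf) / σp = (5.5% − 2.5%) / 12.1% = 0.2479
M² = Rf + Sharpe × σm = 2.5% + 0.2479 × 20.0% = 7.4580%

7.46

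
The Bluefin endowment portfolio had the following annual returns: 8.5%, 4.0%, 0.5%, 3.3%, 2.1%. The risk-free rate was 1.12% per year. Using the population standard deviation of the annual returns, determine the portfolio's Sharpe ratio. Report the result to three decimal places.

0.953

r̄ = (8.5 + 4 + 0.5 + 3.3 + 2.1) / 5 = 3.6800%
Population σ = √[Σ(r − r̄)² / 5] = √[36.0880 / 5] = √7.2176 = 2.6866%
Sharpe = (r̄ − rf) / σ = (3.6800 − 1.12) / 2.6866 = 2.5600 / 2.6866 = 0.9529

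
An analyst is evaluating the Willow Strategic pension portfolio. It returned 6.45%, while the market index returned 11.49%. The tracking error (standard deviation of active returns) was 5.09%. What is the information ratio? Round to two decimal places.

IR = (Rp − Rb) / TE = (6.45% − 11.49%) / 5.09% = -5.04% / 5.09% = -0.9902

-0.99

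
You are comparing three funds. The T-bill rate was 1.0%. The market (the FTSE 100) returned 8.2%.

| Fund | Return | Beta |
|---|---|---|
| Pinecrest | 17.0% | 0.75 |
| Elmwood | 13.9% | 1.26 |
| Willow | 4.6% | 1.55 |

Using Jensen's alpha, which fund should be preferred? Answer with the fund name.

Pinecrest: α = 17.0% − [1.0% + 0.75 × (8.2% − 1.0%)] = 10.600
Elmwood: α = 13.9% − [1.0% + 1.26 × (8.2% − 1.0%)] = 3.828
Willow: α = 4.6% − [1.0% + 1.55 × (8.2% − 1.0%)] = -7.560
Highest: Pinecrest (10.600).

Pinecrest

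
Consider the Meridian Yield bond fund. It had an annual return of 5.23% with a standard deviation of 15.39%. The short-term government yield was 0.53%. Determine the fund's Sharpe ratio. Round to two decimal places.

0.31

Sharpe = (Rp − Rf) / σp = (5.23% − 0.53%) / 15.39% = 4.70% / 15.39% = 0.3054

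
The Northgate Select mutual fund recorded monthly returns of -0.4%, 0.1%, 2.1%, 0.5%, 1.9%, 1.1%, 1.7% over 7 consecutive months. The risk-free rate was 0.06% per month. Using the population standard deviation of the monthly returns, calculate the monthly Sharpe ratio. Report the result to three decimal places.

r̄ = (-0.4 + 0.1 + 2.1 + 0.5 + 1.9 + 1.1 + 1.7) / 7 = 7.00 / 7 = 1.0000%
Population σ = √[Σ(r − r̄)² / 7] = √[5.5400 / 7] = √0.7914 = 0.8896%
Sharpe = (r̄ − rf) / σ = (1.0000 − 0.06) / 0.8896 = 0.9400 / 0.8896 = 1.0567

1.057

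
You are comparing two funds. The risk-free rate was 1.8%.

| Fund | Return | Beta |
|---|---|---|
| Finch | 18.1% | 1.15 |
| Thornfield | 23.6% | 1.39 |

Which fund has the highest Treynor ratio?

Thornfield

Finch: Treynor = (18.1% − 1.8%) / 1.15 = 14.174
Thornfield: Treynor = (23.6% − 1.8%) / 1.39 = 15.683
Highest: Thornfield (15.683).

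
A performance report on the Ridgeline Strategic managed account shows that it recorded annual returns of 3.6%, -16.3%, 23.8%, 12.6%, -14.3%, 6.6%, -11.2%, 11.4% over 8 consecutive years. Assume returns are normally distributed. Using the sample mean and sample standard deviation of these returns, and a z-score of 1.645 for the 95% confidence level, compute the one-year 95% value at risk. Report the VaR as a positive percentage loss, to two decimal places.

r̄ = (3.6 − 16.3 + 23.8 + 12.6 − 14.3 + 6.6 − 11.2 + 11.4) / 8 = 2.0250%
Σ(r − r̄)² = 1474.4950; sample σ = √(1474.4950/7) = 14.5135%
VaR = −(r̄ − z·σ) = −(2.0250 − 1.645 × 14.5135) = −(-21.8497) = 21.8497%

21.85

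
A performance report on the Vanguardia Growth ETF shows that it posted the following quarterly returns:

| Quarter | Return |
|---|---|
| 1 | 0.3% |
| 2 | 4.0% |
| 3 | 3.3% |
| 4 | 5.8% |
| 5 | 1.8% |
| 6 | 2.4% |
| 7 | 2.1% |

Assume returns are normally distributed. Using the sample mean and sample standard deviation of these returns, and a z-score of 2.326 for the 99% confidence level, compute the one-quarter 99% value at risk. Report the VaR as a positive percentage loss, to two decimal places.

1.28

r̄ = (0.3 + 4 + 3.3 + 5.8 + 1.8 + 2.4 + 2.1) / 7 = 19.70 / 7 = 2.8143%
Σ(r − r̄)² = (0.3 − 2.8143)² + (4 − 2.8143)² + … = 18.5886
σ = √[18.5886 / 6] = 1.7601%
VaR = −(r̄ − z·σ) = −(2.8143 − 2.326 × 1.7601) = −(-1.2797) = 1.2797%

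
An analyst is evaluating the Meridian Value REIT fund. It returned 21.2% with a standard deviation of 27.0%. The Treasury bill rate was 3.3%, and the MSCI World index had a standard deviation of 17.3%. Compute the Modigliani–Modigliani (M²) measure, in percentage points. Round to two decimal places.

Sharpe = (Rp − Rf) / σp = (21.2% − 3.3%) / 27.0% = 0.6630
M² = Rf + Sharpe × σm = 3.3% + 0.6630 × 17.3% = 14.7699%

14.77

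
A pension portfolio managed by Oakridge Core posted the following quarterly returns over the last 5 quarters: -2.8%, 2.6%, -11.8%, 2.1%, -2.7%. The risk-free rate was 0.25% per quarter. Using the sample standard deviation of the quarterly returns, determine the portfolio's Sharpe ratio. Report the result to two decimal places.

Mean return r̄ = -12.60 / 5 = -2.5200%
Σ(r − r̄)² = 133.7880; sample σ = √(133.7880/4) = 5.7833%
Sharpe = (r̄ − rf) / σ = (-2.5200 − 0.25) / 5.7833 = -2.7700 / 5.7833 = -0.4790

-0.48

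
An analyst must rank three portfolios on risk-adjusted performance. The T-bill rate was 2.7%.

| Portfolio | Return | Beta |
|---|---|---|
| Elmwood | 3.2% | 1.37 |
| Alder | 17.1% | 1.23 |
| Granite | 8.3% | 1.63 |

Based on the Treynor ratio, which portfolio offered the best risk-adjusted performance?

Alder

Elmwood: Treynor = (3.2% − 2.7%) / 1.37 = 0.365
Alder: Treynor = (17.1% − 2.7%) / 1.23 = 11.707
Granite: Treynor = (8.3% − 2.7%) / 1.63 = 3.436
Highest: Alder (11.707).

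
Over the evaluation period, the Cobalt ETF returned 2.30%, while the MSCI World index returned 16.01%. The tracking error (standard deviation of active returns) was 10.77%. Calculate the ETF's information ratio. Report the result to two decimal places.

IR = (Rp − Rb) / TE = (2.30% − 16.01%) / 10.77% = -13.71% / 10.77% = -1.2730

-1.27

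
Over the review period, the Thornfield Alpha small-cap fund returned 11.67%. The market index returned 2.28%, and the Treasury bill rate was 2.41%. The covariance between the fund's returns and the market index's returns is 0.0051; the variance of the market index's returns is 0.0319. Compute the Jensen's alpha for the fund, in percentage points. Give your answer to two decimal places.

9.28

β = Cov / Var = 0.0051 / 0.0319 = 0.1599
E[R] = Rf + β(Rm − Rf) = 2.41% + 0.1599 × (2.28% − 2.41%) = 2.3892%
α = Rp − E[R] = 11.67% − 2.3892% = 9.2808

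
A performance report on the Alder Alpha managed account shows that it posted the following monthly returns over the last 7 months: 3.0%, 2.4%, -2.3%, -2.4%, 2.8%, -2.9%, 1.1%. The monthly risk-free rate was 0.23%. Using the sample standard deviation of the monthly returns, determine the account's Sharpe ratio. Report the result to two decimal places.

r̄ = (3 + 2.4 − 2.3 − 2.4 + 2.8 − 2.9 + 1.1) / 7 = 0.2429%
Σ(r − r̄)² = (3 − 0.2429)² + (2.4 − 0.2429)² + (-2.3 − 0.2429)² + … = 42.8571
sample σ = √(42.8571 / 6) = √7.1429 = 2.6726%
Sharpe = (r̄ − rf) / σ = (0.2429 − 0.23) / 2.6726 = 0.0129 / 2.6726 = 0.0048

0.00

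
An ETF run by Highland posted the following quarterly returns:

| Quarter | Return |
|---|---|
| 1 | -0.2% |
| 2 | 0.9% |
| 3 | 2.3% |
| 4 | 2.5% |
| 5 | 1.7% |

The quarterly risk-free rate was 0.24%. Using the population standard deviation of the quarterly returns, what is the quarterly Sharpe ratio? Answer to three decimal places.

1.211

Mean return r̄ = 7.20 / 5 = 1.4400%
Σ(r − r̄)² = (-0.2 − 1.4400)² + (0.9 − 1.4400)² + (2.3 − 1.4400)² + … = 4.9120
σ = √[4.9120 / 5] = 0.9912%
Sharpe = (r̄ − rf) / σ = (1.4400 − 0.24) / 0.9912 = 1.2000 / 0.9912 = 1.2107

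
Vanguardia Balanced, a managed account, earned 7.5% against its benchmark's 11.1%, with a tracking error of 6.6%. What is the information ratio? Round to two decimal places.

-0.55

IR = (Rp − Rb) / TE = (7.5% − 11.1%) / 6.6% = -3.60% / 6.6% = -0.5455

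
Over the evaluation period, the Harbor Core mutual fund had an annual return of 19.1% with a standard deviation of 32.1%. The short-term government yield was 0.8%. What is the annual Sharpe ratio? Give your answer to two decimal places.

0.57

Sharpe = (Rp − Rf) / σp = (19.1% − 0.8%) / 32.1% = 18.30% / 32.1% = 0.5701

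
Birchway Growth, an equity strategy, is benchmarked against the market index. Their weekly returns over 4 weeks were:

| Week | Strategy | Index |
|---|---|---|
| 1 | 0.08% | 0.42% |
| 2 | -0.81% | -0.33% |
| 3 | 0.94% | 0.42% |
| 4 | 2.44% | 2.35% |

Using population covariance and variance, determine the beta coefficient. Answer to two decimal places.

r̄p = 0.6625%,  r̄m = 0.7150%
Cov = Σ(rp − r̄p)(rm − r̄m) / 4 = 1.1337
Var(rm) = Σ(rm − r̄m)² / 4 = 0.9848
β = Cov / Var = 1.1337 / 0.9848 = 1.1512

1.15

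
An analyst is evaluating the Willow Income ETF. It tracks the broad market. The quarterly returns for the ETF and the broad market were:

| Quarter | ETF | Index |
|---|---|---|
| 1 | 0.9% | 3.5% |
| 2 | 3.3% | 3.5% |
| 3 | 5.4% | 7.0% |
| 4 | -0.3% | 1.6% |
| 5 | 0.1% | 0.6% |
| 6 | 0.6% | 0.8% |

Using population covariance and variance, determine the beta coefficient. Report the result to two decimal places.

0.84

r̄p = 1.6667%,  r̄m = 2.8333%
Cov = Σ(rp − r̄p)(rm − r̄m) / 6 = 4.0378
Var(rm) = Σ(rm − r̄m)² / 6 = 4.8156
β = Cov / Var = 4.0378 / 4.8156 = 0.8385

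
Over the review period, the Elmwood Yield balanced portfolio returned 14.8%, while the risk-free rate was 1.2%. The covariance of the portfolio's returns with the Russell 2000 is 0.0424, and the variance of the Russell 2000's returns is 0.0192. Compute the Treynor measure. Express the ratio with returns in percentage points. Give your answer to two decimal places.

6.16

β = Cov / Var = 0.0424 / 0.0192 = 2.2083
Treynor = (Rp − Rf) / β = (14.8% − 1.2%) / 2.2083 = 13.60 / 2.2083 = 6.1586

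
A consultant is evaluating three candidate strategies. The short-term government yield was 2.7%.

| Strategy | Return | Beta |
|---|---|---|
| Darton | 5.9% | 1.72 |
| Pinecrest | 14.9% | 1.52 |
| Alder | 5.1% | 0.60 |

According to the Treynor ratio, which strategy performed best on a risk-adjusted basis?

Pinecrest

Darton: Treynor = (5.9% − 2.7%) / 1.72 = 1.860
Pinecrest: Treynor = (14.9% − 2.7%) / 1.52 = 8.026
Alder: Treynor = (5.1% − 2.7%) / 0.60 = 4.000
Highest: Pinecrest (8.026).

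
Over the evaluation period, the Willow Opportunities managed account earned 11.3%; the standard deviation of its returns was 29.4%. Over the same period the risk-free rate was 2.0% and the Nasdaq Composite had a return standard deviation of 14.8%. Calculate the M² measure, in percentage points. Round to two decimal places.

Sharpe = (Rp − Rf) / σp = (11.3% − 2.0%) / 29.4% = 0.3163
M² = Rf + Sharpe × σm = 2.0% + 0.3163 × 14.8% = 6.6812%

6.68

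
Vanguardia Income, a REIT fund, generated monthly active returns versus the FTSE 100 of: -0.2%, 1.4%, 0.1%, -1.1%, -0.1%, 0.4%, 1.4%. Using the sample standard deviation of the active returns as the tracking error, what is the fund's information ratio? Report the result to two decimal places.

0.30

r̄ = (-0.2 + 1.4 + 0.1 − 1.1 − 0.1 + 0.4 + 1.4) / 7 = 1.90 / 7 = 0.2714%
Σ(r − r̄)² = 4.8343; sample σ = √(4.8343/6) = 0.8976%
IR = r̄ / tracking error = 0.2714 / 0.8976 = 0.3024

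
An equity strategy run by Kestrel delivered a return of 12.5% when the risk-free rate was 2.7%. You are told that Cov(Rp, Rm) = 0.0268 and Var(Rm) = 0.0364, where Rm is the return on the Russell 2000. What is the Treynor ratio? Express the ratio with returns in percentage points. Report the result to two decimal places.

13.31

β = Cov / Var = 0.0268 / 0.0364 = 0.7363
Treynor = (Rp − Rf) / β = (12.5% − 2.7%) / 0.7363 = 9.80 / 0.7363 = 13.3098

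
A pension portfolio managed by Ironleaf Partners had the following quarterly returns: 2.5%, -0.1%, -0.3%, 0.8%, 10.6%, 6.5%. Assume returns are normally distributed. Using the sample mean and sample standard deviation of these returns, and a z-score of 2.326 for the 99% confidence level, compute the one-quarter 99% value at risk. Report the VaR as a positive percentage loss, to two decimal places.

μ = (2.5 − 0.1 − 0.3 + 0.8 + 10.6 + 6.5) / 6 = 20.00 / 6 = 3.3333%
Sample std dev = √[94.9333 / 5] = 4.3574%
VaR = −(μ − z·σ) = −(3.3333 − 2.326 × 4.3574) = −(-6.8020) = 6.8020%

6.80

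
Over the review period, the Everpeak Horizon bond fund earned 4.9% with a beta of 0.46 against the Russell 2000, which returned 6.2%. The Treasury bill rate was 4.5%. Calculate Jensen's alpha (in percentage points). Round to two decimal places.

-0.38

CAPM expected return = Rf + β(Rm − Rf) = 4.5% + 0.46 × (6.2% − 4.5%) = 4.5 + 0.46 × 1.70 = 5.2820%
Jensen's α = Rp − E[R] = 4.9% − 5.2820% = -0.3820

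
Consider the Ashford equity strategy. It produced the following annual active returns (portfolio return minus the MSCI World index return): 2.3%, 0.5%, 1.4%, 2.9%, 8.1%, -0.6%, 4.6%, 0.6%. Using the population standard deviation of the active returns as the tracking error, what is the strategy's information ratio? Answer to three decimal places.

0.949

μ = (2.3 + 0.5 + 1.4 + 2.9 + 8.1 − 0.6 + 4.6 + 0.6) / 8 = 19.80 / 8 = 2.4750%
Σ(r − μ)² = (2.3 − 2.4750)² + (0.5 − 2.4750)² + … = 54.3950
σ = √[54.3950 / 8] = 2.6076%
IR = μ / tracking error = 2.4750 / 2.6076 = 0.9491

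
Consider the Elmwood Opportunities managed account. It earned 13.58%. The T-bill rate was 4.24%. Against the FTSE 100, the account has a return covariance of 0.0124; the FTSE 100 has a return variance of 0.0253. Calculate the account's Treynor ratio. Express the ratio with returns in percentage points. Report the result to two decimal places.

β = Cov / Var = 0.0124 / 0.0253 = 0.4901
Treynor = (Rp − Rf) / β = (13.58% − 4.24%) / 0.4901 = 9.34 / 0.4901 = 19.0573

19.06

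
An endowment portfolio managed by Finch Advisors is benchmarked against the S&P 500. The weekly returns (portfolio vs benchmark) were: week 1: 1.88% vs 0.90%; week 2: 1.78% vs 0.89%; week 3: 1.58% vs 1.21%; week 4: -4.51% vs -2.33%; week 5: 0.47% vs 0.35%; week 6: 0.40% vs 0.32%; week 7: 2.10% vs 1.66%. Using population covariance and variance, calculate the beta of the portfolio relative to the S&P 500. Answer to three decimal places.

1.756

r̄p = 0.5286%,  r̄m = 0.4286%
Cov = Σ(rp − r̄p)(rm − r̄m) / 7 = 2.5556
Var(rm) = Σ(rm − r̄m)² / 7 = 1.4557
β = Cov / Var = 2.5556 / 1.4557 = 1.7556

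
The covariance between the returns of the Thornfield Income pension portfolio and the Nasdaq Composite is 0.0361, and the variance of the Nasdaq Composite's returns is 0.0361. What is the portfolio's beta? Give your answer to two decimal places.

β = Cov(Rp, Rm) / Var(Rm) = 0.0361 / 0.0361 = 1.0000

1.00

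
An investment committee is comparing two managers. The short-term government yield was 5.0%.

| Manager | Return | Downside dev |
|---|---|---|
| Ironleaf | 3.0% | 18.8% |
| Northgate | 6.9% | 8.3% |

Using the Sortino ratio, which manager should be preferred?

Ironleaf: Sortino ratio = (3.0% − 5.0%) / 18.8% = -0.106
Northgate: Sortino ratio = (6.9% − 5.0%) / 8.3% = 0.229
Highest: Northgate (0.229).

Northgate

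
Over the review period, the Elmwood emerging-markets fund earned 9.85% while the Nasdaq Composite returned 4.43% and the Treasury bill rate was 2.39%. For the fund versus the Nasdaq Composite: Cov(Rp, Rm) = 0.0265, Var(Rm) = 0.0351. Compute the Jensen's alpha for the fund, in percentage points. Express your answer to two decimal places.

5.92

β = Cov / Var = 0.0265 / 0.0351 = 0.7550
E[R] = Rf + β(Rm − Rf) = 2.39% + 0.7550 × (4.43% − 2.39%) = 3.9302%
α = Rp − E[R] = 9.85% − 3.9302% = 5.9198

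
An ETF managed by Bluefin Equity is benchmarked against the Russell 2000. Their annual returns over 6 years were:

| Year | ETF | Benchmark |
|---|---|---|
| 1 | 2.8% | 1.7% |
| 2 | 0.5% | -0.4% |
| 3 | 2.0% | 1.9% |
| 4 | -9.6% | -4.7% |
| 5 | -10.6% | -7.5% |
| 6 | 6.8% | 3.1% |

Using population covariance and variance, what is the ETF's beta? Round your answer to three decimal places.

1.645

r̄p = -1.3500%,  r̄m = -0.9833%
Cov = Σ(rp − r̄p)(rm − r̄m) / 6 = 24.3492
Var(rm) = Σ(rm − r̄m)² / 6 = 14.8014
β = Cov / Var = 24.3492 / 14.8014 = 1.6451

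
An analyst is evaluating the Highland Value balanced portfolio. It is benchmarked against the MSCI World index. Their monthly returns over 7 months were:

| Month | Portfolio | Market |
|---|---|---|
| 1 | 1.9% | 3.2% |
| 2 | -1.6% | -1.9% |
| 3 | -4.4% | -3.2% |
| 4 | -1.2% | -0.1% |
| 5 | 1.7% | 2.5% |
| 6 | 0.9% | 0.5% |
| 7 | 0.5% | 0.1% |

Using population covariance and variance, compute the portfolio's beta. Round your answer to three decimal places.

r̄p = -0.3143%,  r̄m = 0.1571%
Cov = Σ(rp − r̄p)(rm − r̄m) / 7 = 4.0594
Var(rm) = Σ(rm − r̄m)² / 7 = 4.3482
β = Cov / Var = 4.0594 / 4.3482 = 0.9336

0.934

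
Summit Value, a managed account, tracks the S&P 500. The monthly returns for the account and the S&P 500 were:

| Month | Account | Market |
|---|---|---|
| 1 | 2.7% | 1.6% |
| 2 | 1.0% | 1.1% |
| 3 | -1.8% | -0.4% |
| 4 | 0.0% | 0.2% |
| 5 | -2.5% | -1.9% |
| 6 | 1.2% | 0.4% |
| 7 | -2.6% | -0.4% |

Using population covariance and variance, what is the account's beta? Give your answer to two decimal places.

r̄p = -0.2857%,  r̄m = 0.0857%
Cov = Σ(rp − r̄p)(rm − r̄m) / 7 = 1.7973
Var(rm) = Σ(rm − r̄m)² / 7 = 1.1212
β = Cov / Var = 1.7973 / 1.1212 = 1.6030

1.60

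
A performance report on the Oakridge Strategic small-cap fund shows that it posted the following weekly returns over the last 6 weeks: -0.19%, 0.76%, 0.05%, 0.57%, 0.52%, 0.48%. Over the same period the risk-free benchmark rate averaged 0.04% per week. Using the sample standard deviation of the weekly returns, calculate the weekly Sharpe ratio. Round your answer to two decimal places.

0.91

r̄ = (-0.19 + 0.76 + 0.05 + 0.57 + 0.52 + 0.48) / 6 = 2.190 / 6 = 0.3650%
Sample std dev = √[0.6426 / 5] = 0.3585%
Sharpe = (r̄ − rf) / σ = (0.3650 − 0.04) / 0.3585 = 0.3250 / 0.3585 = 0.9066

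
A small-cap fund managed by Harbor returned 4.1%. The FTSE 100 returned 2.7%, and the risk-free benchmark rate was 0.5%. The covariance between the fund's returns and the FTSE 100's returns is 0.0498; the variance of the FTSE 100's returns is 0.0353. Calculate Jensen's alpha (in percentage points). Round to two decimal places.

0.50

β = Cov / Var = 0.0498 / 0.0353 = 1.4108
E[R] = Rf + β(Rm − Rf) = 0.5% + 1.4108 × (2.7% − 0.5%) = 3.6038%
α = Rp − E[R] = 4.1% − 3.6038% = 0.4962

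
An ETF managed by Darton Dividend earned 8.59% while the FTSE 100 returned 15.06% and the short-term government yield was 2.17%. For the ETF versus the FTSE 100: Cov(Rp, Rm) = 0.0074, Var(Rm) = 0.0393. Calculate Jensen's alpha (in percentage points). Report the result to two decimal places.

3.99

β = Cov / Var = 0.0074 / 0.0393 = 0.1883
E[R] = Rf + β(Rm − Rf) = 2.17% + 0.1883 × (15.06% − 2.17%) = 4.5972%
α = Rp − E[R] = 8.59% − 4.5972% = 3.9928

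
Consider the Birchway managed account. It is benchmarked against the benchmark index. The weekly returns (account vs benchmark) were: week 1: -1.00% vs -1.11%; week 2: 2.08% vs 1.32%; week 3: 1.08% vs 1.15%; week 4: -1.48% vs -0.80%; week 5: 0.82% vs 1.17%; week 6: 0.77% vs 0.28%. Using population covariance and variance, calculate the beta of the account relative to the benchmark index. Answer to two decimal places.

r̄p = 0.3783%,  r̄m = 0.3350%
Cov = Σ(rp − r̄p)(rm − r̄m) / 6 = 1.1160
Var(rm) = Σ(rm − r̄m)² / 6 = 0.9518
β = Cov / Var = 1.1160 / 0.9518 = 1.1725

1.17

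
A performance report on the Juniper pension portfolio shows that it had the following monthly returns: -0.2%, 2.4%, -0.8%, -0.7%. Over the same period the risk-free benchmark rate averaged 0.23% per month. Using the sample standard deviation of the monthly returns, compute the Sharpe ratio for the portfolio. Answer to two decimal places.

-0.04

r̄ = (-0.2 + 2.4 − 0.8 − 0.7) / 4 = 0.70 / 4 = 0.1750%
Σ(r − r̄)² = (-0.2 − 0.1750)² + (2.4 − 0.1750)² + … = 6.8075
sample σ = √(6.8075 / 3) = √2.2692 = 1.5064%
Sharpe = (r̄ − rf) / σ = (0.1750 − 0.23) / 1.5064 = -0.0550 / 1.5064 = -0.0365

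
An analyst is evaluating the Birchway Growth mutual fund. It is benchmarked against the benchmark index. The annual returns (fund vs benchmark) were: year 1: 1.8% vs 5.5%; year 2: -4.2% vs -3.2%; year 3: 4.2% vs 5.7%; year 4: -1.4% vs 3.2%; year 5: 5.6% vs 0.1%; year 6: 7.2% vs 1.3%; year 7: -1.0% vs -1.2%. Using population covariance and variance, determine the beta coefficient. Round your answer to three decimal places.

r̄p = 1.7429%,  r̄m = 1.6286%
Cov = Σ(rp − r̄p)(rm − r̄m) / 7 = 4.8645
Var(rm) = Σ(rm − r̄m)² / 7 = 9.6849
β = Cov / Var = 4.8645 / 9.6849 = 0.5023

0.502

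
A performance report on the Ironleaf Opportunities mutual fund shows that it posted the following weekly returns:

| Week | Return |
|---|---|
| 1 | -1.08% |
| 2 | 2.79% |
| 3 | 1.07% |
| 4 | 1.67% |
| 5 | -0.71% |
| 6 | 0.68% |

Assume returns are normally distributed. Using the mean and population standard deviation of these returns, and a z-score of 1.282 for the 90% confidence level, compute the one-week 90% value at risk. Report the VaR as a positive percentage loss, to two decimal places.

0.97

Mean return μ = 4.420 / 6 = 0.7367%
Σ(r − μ)² = 10.5947; population σ = √(10.5947/6) = 1.3288%
VaR = −(μ − z·σ) = −(0.7367 − 1.282 × 1.3288) = −(-0.9668) = 0.9668%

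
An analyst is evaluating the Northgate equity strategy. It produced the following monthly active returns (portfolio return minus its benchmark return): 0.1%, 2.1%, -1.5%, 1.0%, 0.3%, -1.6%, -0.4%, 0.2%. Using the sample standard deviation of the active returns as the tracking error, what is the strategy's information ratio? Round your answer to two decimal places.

0.02

Mean return r̄ = 0.20 / 8 = 0.0250%
Sample std dev = √[10.5150 / 7] = 1.2256%
IR = r̄ / tracking error = 0.0250 / 1.2256 = 0.0204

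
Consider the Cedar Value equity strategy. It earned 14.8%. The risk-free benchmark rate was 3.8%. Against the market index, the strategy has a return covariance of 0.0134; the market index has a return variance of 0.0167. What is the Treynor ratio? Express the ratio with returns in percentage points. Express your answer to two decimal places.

13.71

β = Cov / Var = 0.0134 / 0.0167 = 0.8024
Treynor = (Rp − Rf) / β = (14.8% − 3.8%) / 0.8024 = 11.00 / 0.8024 = 13.7089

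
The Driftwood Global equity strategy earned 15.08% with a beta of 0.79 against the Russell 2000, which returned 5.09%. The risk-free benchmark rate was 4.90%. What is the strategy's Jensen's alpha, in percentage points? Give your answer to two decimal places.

10.03

CAPM expected return = Rf + β(Rm − Rf) = 4.90% + 0.79 × (5.09% − 4.90%) = 4.9 + 0.79 × 0.19 = 5.0501%
Jensen's α = Rp − E[R] = 15.08% − 5.0501% = 10.0299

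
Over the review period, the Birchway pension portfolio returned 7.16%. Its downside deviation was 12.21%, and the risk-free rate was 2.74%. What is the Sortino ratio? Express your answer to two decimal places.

0.36

Sortino = (Rp − Rf) / σd = (7.16% − 2.74%) / 12.21% = 4.42% / 12.21% = 0.3620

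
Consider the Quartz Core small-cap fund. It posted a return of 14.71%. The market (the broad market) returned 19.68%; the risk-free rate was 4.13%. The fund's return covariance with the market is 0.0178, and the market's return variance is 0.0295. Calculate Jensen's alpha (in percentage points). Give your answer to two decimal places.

β = Cov / Var = 0.0178 / 0.0295 = 0.6034
E[R] = Rf + β(Rm − Rf) = 4.13% + 0.6034 × (19.68% − 4.13%) = 13.5129%
α = Rp − E[R] = 14.71% − 13.5129% = 1.1971

1.20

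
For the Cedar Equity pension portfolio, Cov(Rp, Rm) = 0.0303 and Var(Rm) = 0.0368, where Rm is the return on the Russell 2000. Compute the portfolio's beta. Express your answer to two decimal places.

β = Cov(Rp, Rm) / Var(Rm) = 0.0303 / 0.0368 = 0.8234

0.82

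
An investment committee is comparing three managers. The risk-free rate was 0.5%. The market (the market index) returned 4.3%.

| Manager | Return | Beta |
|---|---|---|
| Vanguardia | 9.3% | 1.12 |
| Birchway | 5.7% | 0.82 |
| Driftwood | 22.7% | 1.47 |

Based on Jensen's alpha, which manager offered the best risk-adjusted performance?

Vanguardia: α = 9.3% − [0.5% + 1.12 × (4.3% − 0.5%)] = 4.544
Birchway: α = 5.7% − [0.5% + 0.82 × (4.3% − 0.5%)] = 2.084
Driftwood: α = 22.7% − [0.5% + 1.47 × (4.3% − 0.5%)] = 16.614
Highest: Driftwood (16.614).

Driftwood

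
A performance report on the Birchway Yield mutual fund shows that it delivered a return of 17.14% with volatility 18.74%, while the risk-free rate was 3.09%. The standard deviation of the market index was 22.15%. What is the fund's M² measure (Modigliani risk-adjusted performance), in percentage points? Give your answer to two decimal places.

19.70

Sharpe = (Rp − Rf) / σp = (17.14% − 3.09%) / 18.74% = 0.7497
M² = Rf + Sharpe × σm = 3.09% + 0.7497 × 22.15% = 19.6959%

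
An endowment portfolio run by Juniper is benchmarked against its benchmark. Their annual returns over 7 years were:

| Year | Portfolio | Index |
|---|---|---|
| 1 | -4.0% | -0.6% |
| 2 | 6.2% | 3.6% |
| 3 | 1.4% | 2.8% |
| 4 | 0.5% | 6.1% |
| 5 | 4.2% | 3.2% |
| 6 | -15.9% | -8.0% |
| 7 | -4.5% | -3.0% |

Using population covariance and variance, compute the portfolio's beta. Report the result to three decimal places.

1.386

r̄p = -1.7286%,  r̄m = 0.5857%
Cov = Σ(rp − r̄p)(rm − r̄m) / 7 = 27.5596
Var(rm) = Σ(rm − r̄m)² / 7 = 19.8869
β = Cov / Var = 27.5596 / 19.8869 = 1.3858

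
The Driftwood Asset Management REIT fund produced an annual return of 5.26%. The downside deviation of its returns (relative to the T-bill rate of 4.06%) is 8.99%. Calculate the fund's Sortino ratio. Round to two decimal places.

0.13

Sortino = (Rp − Rf) / σd = (5.26% − 4.06%) / 8.99% = 1.20% / 8.99% = 0.1335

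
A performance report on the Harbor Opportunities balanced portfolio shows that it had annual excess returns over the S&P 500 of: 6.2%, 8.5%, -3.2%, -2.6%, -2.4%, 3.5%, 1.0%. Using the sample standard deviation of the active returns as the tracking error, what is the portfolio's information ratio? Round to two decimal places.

0.34

μ = (6.2 + 8.5 − 3.2 − 2.6 − 2.4 + 3.5 + 1) / 7 = 11.00 / 7 = 1.5714%
Sample σ = √[Σ(r − μ)² / 6] = √[129.4143 / 6] = √21.5691 = 4.6443%
IR = μ / tracking error = 1.5714 / 4.6443 = 0.3384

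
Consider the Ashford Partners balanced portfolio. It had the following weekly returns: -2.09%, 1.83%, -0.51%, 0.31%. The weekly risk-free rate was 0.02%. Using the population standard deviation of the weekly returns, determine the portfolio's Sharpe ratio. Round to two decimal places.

-0.10

r̄ = (-2.09 + 1.83 − 0.51 + 0.31) / 4 = -0.1150%
Σ(r − r̄)² = (-2.09 − (-0.1150))² + (1.83 − (-0.1150))² + (-0.51 − (-0.1150))² + … = 8.0203
population σ = √(8.0203 / 4) = √2.0051 = 1.4160%
Sharpe = (r̄ − rf) / σ = (-0.1150 − 0.02) / 1.4160 = -0.1350 / 1.4160 = -0.0953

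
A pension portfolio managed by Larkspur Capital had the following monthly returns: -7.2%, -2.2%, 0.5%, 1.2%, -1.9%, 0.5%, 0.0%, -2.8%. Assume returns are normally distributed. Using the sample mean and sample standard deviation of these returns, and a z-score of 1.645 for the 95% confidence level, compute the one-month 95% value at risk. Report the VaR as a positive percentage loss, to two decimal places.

r̄ = (-7.2 − 2.2 + 0.5 + 1.2 − 1.9 + 0.5 + 0 − 2.8) / 8 = -1.4875%
Sample std dev = √[52.3688 / 7] = 2.7352%
VaR = −(r̄ − z·σ) = −(-1.4875 − 1.645 × 2.7352) = −(-5.9869) = 5.9869%

5.99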